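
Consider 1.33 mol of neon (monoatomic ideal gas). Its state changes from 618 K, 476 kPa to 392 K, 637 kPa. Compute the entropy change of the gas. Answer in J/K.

ΔS = nC_p ln(T₂/T₁) − nR ln(P₂/P₁), with C_p = 5R/2 = 20.79 J mol⁻¹ K⁻¹ for a monoatomic ideal gas.
ΔS = 1.33 × [20.79 × ln(392/618) − 8.314 × ln(637/476)] = -15.8 J/K.

ΔS = -15.8 J/K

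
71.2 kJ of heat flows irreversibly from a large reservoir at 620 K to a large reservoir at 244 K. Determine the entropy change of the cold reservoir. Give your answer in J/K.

The cold reservoir gains heat Q, so ΔS_cold = +Q/T_C = 71200/244 = 292 J/K.

ΔS_cold = 292 J/K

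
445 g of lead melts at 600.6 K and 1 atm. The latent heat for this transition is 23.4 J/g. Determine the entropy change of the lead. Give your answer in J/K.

Heat absorbed by the substance: Q = mL = 445 × 23.4 = 10413 J.
At constant T, ΔS = Q_rev/T = 10413 / 600.6 = 17.3 J/K.

ΔS = 17.3 J/K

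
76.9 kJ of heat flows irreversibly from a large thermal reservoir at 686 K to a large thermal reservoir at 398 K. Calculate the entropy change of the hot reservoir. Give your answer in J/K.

ΔS_hot = -112 J/K

The hot reservoir loses heat Q, so ΔS_hot = −Q/T_H = −76900/686 = -112 J/K.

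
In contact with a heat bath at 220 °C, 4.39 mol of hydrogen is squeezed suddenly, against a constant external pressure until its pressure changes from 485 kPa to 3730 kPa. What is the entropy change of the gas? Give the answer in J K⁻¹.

Entropy is a state function, so ΔS_gas depends only on the end states.
For an isothermal ideal gas ΔS_gas = nR ln(P₁/P₂) = 4.39 × 8.314 × ln(485/3730) = -74.5 J/K.

ΔS_gas = -74.5 J/K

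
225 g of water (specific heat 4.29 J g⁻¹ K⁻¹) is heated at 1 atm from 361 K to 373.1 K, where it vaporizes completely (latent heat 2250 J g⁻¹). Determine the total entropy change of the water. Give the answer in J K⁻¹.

Warming step: ΔS₁ = m c ln(T_tr/T_i) = 225 × 4.29 × ln(373.1/361) = 31.82 J/K.
Phase change: ΔS₂ = +mL/T_tr = 225 × 2250 / 373.1 = 1357 J/K.
ΔS_total = (31.82) + (1357) = 1390 J/K.

ΔS = 1390 J/K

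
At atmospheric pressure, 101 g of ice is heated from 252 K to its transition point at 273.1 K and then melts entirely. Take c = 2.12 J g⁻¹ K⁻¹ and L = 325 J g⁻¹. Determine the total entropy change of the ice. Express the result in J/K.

ΔS = 137 J/K

Warming step: ΔS₁ = m c ln(T_tr/T_i) = 101 × 2.12 × ln(273.1/252) = 17.22 J/K.
Phase change: ΔS₂ = +mL/T_tr = 101 × 325 / 273.1 = 120.2 J/K.
ΔS_total = (17.22) + (120.2) = 137 J/K.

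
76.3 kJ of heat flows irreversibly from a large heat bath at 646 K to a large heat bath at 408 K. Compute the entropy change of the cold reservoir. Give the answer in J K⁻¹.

ΔS_cold = 187 J/K

The cold reservoir gains heat Q, so ΔS_cold = +Q/T_C = 76300/408 = 187 J/K.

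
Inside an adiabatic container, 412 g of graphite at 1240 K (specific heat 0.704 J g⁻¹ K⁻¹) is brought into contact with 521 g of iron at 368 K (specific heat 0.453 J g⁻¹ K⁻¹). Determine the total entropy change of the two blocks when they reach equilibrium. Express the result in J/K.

Energy balance: T_f = (m₁c₁T₁ + m₂c₂T₂)/(m₁c₁ + m₂c₂) = 848.78 K.
ΔS₁ = m₁c₁ ln(T_f/T₁) = 290.048 × ln(848.78/1240) = -109.9 J/K.
ΔS₂ = m₂c₂ ln(T_f/T₂) = 236.013 × ln(848.78/368) = 197.2 J/K.
ΔS_total = -109.9 + 197.2 = 87.3 J/K.

ΔS_total = 87.3 J/K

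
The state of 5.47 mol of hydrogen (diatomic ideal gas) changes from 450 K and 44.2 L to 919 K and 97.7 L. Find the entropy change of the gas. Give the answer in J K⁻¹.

Entropy is a state function: ΔS = nC_V ln(T₂/T₁) + nR ln(V₂/V₁), with C_V = 5R/2 = 20.79 J mol⁻¹ K⁻¹ for a diatomic ideal gas.
ΔS = 5.47 × [20.79 × ln(919/450) + 8.314 × ln(97.7/44.2)] = 117 J/K.

ΔS = 117 J/K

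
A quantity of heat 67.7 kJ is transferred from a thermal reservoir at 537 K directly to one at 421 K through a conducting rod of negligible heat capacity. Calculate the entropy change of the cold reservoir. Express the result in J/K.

ΔS_cold = 161 J/K

The cold reservoir gains heat Q, so ΔS_cold = +Q/T_C = 67700/421 = 161 J/K.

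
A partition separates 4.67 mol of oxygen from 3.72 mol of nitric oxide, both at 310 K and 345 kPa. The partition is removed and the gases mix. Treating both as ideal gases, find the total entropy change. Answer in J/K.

ΔS_mix = 47.9 J/K

Mole fractions: x_A = 4.67/8.39 = 0.557, x_B = 0.443.
ΔS_mix = −R(n_A ln x_A + n_B ln x_B) = −8.314 × (4.67 ln 0.557 + 3.72 ln 0.443) = 47.9 J/K.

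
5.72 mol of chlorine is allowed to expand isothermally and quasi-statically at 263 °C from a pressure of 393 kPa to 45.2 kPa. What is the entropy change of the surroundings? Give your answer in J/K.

ΔS_surr = -103 J/K

For an isothermal ideal gas ΔS_gas = nR ln(P₁/P₂) = 5.72 × 8.314 × ln(393/45.2) = 103 J/K.
The process is reversible, so ΔS_surr = −ΔS_gas = -103 J/K and ΔS_universe = 0.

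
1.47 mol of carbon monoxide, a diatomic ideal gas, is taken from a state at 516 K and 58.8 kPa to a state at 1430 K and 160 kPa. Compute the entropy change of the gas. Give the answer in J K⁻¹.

ΔS = 31.4 J/K

ΔS = nC_p ln(T₂/T₁) − nR ln(P₂/P₁), with C_p = 7R/2 = 29.1 J mol⁻¹ K⁻¹ for a diatomic ideal gas.
ΔS = 1.47 × [29.1 × ln(1430/516) − 8.314 × ln(160/58.8)] = 31.4 J/K.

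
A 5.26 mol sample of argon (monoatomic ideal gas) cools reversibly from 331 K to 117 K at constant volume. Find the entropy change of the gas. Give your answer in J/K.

ΔS = -68.2 J/K

At constant volume, ΔS = nC_V ln(T₂/T₁) with C_V = 3R/2 = 12.47 J mol⁻¹ K⁻¹.
ΔS = 5.26 × 12.47 × ln(117/331) = -68.2 J/K.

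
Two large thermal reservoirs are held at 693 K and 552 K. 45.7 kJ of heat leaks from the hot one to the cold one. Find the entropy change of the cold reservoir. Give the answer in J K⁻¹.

The cold reservoir gains heat Q, so ΔS_cold = +Q/T_C = 45700/552 = 82.8 J/K.

ΔS_cold = 82.8 J/K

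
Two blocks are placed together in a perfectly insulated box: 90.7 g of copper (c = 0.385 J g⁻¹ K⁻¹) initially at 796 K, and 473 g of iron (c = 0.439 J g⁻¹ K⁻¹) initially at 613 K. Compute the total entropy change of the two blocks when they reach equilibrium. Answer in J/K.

Energy balance: T_f = (m₁c₁T₁ + m₂c₂T₂)/(m₁c₁ + m₂c₂) = 639.34 K.
ΔS₁ = m₁c₁ ln(T_f/T₁) = 34.9195 × ln(639.34/796) = -7.653 J/K.
ΔS₂ = m₂c₂ ln(T_f/T₂) = 207.647 × ln(639.34/613) = 8.737 J/K.
ΔS_total = -7.653 + 8.737 = 1.08 J/K.

ΔS_total = 1.08 J/K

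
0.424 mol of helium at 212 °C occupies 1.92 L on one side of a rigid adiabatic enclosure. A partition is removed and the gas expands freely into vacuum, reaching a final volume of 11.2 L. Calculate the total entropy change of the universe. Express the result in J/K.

No heat is exchanged and no work is done, so the ideal-gas temperature stays constant.
Entropy is a state function; using a reversible isothermal path, ΔS_gas = nR ln(V₂/V₁) = 0.424 × 8.314 × ln(11.2/1.92) = 6.22 J/K.
The insulated surroundings exchange no heat, so ΔS_surr = 0 and ΔS_universe = ΔS_gas.

ΔS_universe = 6.22 J/K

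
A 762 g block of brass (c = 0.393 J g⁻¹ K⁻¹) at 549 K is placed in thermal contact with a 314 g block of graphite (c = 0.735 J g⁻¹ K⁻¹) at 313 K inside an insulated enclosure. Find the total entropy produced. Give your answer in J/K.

ΔS_total = 19.8 J/K

Energy balance: T_f = (m₁c₁T₁ + m₂c₂T₂)/(m₁c₁ + m₂c₂) = 446.28 K.
ΔS₁ = m₁c₁ ln(T_f/T₁) = 299.466 × ln(446.28/549) = -62.03 J/K.
ΔS₂ = m₂c₂ ln(T_f/T₂) = 230.79 × ln(446.28/313) = 81.87 J/K.
ΔS_total = -62.03 + 81.87 = 19.8 J/K.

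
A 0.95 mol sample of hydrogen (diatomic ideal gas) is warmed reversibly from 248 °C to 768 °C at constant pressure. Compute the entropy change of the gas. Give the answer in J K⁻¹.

In kelvin: T₁ = 521.15 K, T₂ = 1041.15 K. At constant pressure, ΔS = nC_p ln(T₂/T₁) with C_p = 7R/2 = 29.1 J mol⁻¹ K⁻¹.
ΔS = 0.95 × 29.1 × ln(1041.15/521.15) = 19.1 J/K.

ΔS = 19.1 J/K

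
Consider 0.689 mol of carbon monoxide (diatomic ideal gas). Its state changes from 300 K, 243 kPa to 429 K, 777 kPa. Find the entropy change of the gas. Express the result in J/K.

ΔS = 0.513 J/K

ΔS = nC_p ln(T₂/T₁) − nR ln(P₂/P₁), with C_p = 7R/2 = 29.1 J mol⁻¹ K⁻¹ for a diatomic ideal gas.
ΔS = 0.689 × [29.1 × ln(429/300) − 8.314 × ln(777/243)] = 0.513 J/K.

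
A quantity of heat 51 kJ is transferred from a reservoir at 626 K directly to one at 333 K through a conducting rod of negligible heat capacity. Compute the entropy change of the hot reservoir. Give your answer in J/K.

ΔS_hot = -81.5 J/K

The hot reservoir loses heat Q, so ΔS_hot = −Q/T_H = −51000/626 = -81.5 J/K.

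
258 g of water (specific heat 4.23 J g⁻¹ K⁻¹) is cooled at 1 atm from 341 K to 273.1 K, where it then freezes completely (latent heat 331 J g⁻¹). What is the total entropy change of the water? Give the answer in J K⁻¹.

ΔS = -555 J/K

Cooling step: ΔS₁ = m c ln(T_tr/T_i) = 258 × 4.23 × ln(273.1/341) = -242.3 J/K.
Phase change: ΔS₂ = −mL/T_tr = −258 × 331 / 273.1 = -312.7 J/K.
ΔS_total = (-242.3) + (-312.7) = -555 J/K.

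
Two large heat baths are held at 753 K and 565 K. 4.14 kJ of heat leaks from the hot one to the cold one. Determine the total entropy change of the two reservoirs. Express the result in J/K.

ΔS_hot = −Q/T_H = −4140/753 = -5.498 J/K and ΔS_cold = +Q/T_C = 4140/565 = 7.327 J/K.
ΔS_total = -5.498 + 7.327 = 1.83 J/K, positive as the second law requires.

ΔS_total = 1.83 J/K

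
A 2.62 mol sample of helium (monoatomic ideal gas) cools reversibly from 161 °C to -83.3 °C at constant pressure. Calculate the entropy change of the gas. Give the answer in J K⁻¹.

In kelvin: T₁ = 434.15 K, T₂ = 189.85 K. At constant pressure, ΔS = nC_p ln(T₂/T₁) with C_p = 5R/2 = 20.79 J mol⁻¹ K⁻¹.
ΔS = 2.62 × 20.79 × ln(189.85/434.15) = -45 J/K.

ΔS = -45 J/K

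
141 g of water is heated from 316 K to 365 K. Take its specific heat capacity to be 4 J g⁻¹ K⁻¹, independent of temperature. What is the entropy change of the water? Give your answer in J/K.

ΔS = 81.3 J/K

ΔS = ∫dQ_rev/T = m c ln(T₂/T₁) = 141 × 4 × ln(365/316) = 81.3 J/K.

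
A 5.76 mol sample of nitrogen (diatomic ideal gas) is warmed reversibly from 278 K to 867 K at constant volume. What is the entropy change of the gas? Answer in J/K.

At constant volume, ΔS = nC_V ln(T₂/T₁) with C_V = 5R/2 = 20.79 J mol⁻¹ K⁻¹.
ΔS = 5.76 × 20.79 × ln(867/278) = 136 J/K.

ΔS = 136 J/K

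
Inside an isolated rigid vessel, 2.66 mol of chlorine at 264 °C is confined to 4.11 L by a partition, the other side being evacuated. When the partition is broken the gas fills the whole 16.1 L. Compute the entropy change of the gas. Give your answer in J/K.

For an ideal gas in free expansion Q = 0 and W = 0, so T is unchanged.
Entropy is a state function; using a reversible isothermal path, ΔS_gas = nR ln(V₂/V₁) = 2.66 × 8.314 × ln(16.1/4.11) = 30.2 J/K.

ΔS_gas = 30.2 J/K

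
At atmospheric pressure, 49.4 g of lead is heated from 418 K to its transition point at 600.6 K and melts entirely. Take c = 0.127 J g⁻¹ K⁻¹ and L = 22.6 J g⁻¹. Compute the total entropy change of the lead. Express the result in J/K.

ΔS = 4.13 J/K

Warming step: ΔS₁ = m c ln(T_tr/T_i) = 49.4 × 0.127 × ln(600.6/418) = 2.274 J/K.
Phase change: ΔS₂ = +mL/T_tr = 49.4 × 22.6 / 600.6 = 1.859 J/K.
ΔS_total = (2.274) + (1.859) = 4.13 J/K.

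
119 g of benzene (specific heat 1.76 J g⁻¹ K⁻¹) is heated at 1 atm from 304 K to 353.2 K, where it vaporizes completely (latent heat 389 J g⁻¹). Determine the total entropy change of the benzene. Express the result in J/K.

ΔS = 162 J/K

Warming step: ΔS₁ = m c ln(T_tr/T_i) = 119 × 1.76 × ln(353.2/304) = 31.417 J/K.
Phase change: ΔS₂ = +mL/T_tr = 119 × 389 / 353.2 = 131.06 J/K.
ΔS_total = (31.417) + (131.06) = 162 J/K.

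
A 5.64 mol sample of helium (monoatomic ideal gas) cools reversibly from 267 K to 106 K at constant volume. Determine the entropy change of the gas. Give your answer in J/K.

ΔS = -65 J/K

At constant volume, ΔS = nC_V ln(T₂/T₁) with C_V = 3R/2 = 12.47 J mol⁻¹ K⁻¹.
ΔS = 5.64 × 12.47 × ln(106/267) = -65 J/K.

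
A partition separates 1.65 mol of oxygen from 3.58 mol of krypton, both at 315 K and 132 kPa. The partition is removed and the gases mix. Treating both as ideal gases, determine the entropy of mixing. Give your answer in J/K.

ΔS_mix = 27.1 J/K

Mole fractions: x_A = 1.65/5.23 = 0.315, x_B = 0.685.
ΔS_mix = −R(n_A ln x_A + n_B ln x_B) = −8.314 × (1.65 ln 0.315 + 3.58 ln 0.685) = 27.1 J/K.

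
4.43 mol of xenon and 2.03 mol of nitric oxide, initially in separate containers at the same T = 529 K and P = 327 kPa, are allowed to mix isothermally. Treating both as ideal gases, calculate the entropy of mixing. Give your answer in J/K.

Mole fractions: x_A = 4.43/6.46 = 0.686, x_B = 0.314.
ΔS_mix = −R(n_A ln x_A + n_B ln x_B) = −8.314 × (4.43 ln 0.686 + 2.03 ln 0.314) = 33.4 J/K.

ΔS_mix = 33.4 J/K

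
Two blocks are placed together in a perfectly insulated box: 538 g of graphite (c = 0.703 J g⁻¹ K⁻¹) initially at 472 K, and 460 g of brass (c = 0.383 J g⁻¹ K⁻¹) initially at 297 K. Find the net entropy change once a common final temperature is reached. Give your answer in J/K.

Energy balance: T_f = (m₁c₁T₁ + m₂c₂T₂)/(m₁c₁ + m₂c₂) = 416.39 K.
ΔS₁ = m₁c₁ ln(T_f/T₁) = 378.214 × ln(416.39/472) = -47.41 J/K.
ΔS₂ = m₂c₂ ln(T_f/T₂) = 176.18 × ln(416.39/297) = 59.53 J/K.
ΔS_total = -47.41 + 59.53 = 12.1 J/K.

ΔS_total = 12.1 J/K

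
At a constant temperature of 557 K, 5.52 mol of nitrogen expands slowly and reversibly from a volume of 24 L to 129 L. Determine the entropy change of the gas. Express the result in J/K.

For an isothermal ideal gas ΔS_gas = nR ln(V₂/V₁) = 5.52 × 8.314 × ln(129/24) = 77.2 J/K.

ΔS_gas = 77.2 J/K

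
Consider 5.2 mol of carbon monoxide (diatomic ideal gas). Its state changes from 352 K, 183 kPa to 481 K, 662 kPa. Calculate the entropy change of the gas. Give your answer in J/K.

ΔS = nC_p ln(T₂/T₁) − nR ln(P₂/P₁), with C_p = 7R/2 = 29.1 J mol⁻¹ K⁻¹ for a diatomic ideal gas.
ΔS = 5.2 × [29.1 × ln(481/352) − 8.314 × ln(662/183)] = -8.34 J/K.

ΔS = -8.34 J/K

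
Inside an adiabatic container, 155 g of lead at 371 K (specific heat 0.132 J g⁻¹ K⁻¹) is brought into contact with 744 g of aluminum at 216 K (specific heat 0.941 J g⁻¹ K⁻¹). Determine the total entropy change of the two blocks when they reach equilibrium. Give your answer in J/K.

Energy balance: T_f = (m₁c₁T₁ + m₂c₂T₂)/(m₁c₁ + m₂c₂) = 220.4 K.
ΔS₁ = m₁c₁ ln(T_f/T₁) = 20.46 × ln(220.4/371) = -10.65 J/K.
ΔS₂ = m₂c₂ ln(T_f/T₂) = 700.104 × ln(220.4/216) = 14.12 J/K.
ΔS_total = -10.65 + 14.12 = 3.47 J/K.

ΔS_total = 3.47 J/K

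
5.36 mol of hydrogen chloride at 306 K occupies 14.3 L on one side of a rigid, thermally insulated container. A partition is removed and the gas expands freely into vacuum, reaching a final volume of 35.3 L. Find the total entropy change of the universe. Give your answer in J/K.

ΔS_universe = 40.3 J/K

For an ideal gas in free expansion Q = 0 and W = 0, so T is unchanged.
Entropy is a state function; using a reversible isothermal path, ΔS_gas = nR ln(V₂/V₁) = 5.36 × 8.314 × ln(35.3/14.3) = 40.3 J/K.
The insulated surroundings exchange no heat, so ΔS_surr = 0 and ΔS_universe = ΔS_gas.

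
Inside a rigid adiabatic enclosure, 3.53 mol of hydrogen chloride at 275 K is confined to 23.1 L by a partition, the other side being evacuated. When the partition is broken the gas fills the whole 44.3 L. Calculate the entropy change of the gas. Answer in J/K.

ΔS_gas = 19.1 J/K

For an ideal gas in free expansion Q = 0 and W = 0, so T is unchanged.
Entropy is a state function; using a reversible isothermal path, ΔS_gas = nR ln(V₂/V₁) = 3.53 × 8.314 × ln(44.3/23.1) = 19.1 J/K.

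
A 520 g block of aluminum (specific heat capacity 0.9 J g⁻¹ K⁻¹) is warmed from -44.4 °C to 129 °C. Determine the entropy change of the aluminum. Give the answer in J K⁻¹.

ΔS = 264 J/K

In kelvin: T₁ = 228.75 K, T₂ = 402.15 K. ΔS = ∫dQ_rev/T = m c ln(T₂/T₁) = 520 × 0.9 × ln(402.15/228.75) = 264 J/K.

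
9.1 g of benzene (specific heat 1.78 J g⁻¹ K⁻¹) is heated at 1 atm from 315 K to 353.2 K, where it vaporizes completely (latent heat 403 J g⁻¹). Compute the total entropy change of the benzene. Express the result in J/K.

Warming step: ΔS₁ = m c ln(T_tr/T_i) = 9.1 × 1.78 × ln(353.2/315) = 1.854 J/K.
Phase change: ΔS₂ = +mL/T_tr = 9.1 × 403 / 353.2 = 10.38 J/K.
ΔS_total = (1.854) + (10.38) = 12.2 J/K.

ΔS = 12.2 J/K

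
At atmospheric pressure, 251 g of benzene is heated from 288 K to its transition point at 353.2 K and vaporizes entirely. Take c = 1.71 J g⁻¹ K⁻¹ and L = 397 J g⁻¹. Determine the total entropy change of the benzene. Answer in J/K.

ΔS = 370 J/K

Warming step: ΔS₁ = m c ln(T_tr/T_i) = 251 × 1.71 × ln(353.2/288) = 87.59 J/K.
Phase change: ΔS₂ = +mL/T_tr = 251 × 397 / 353.2 = 282.1 J/K.
ΔS_total = (87.59) + (282.1) = 370 J/K.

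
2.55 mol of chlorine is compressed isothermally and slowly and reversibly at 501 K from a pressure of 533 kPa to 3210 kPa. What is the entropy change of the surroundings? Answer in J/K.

ΔS_surr = 38.1 J/K

For an isothermal ideal gas ΔS_gas = nR ln(P₁/P₂) = 2.55 × 8.314 × ln(533/3210) = -38.1 J/K.
The process is reversible, so ΔS_surr = −ΔS_gas = 38.1 J/K and ΔS_universe = 0.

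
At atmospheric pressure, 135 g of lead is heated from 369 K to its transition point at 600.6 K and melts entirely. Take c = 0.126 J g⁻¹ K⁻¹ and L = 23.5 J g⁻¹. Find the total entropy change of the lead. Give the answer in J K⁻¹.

ΔS = 13.6 J/K

Warming step: ΔS₁ = m c ln(T_tr/T_i) = 135 × 0.126 × ln(600.6/369) = 8.286 J/K.
Phase change: ΔS₂ = +mL/T_tr = 135 × 23.5 / 600.6 = 5.282 J/K.
ΔS_total = (8.286) + (5.282) = 13.6 J/K.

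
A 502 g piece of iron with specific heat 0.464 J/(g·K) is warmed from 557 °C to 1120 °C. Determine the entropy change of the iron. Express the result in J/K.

ΔS = 121 J/K

In kelvin: T₁ = 830.15 K, T₂ = 1393.15 K. ΔS = ∫dQ_rev/T = m c ln(T₂/T₁) = 502 × 0.464 × ln(1393.15/830.15) = 121 J/K.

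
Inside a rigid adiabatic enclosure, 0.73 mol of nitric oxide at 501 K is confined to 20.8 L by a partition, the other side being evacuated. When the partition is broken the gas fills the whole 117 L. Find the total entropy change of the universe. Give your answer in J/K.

ΔS_universe = 10.5 J/K

For an ideal gas in free expansion Q = 0 and W = 0, so T is unchanged.
Entropy is a state function; using a reversible isothermal path, ΔS_gas = nR ln(V₂/V₁) = 0.73 × 8.314 × ln(117/20.8) = 10.5 J/K.
The insulated surroundings exchange no heat, so ΔS_surr = 0 and ΔS_universe = ΔS_gas.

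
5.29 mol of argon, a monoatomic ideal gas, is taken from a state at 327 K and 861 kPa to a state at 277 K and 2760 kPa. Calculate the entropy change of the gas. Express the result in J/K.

ΔS = -69.5 J/K

ΔS = nC_p ln(T₂/T₁) − nR ln(P₂/P₁), with C_p = 5R/2 = 20.79 J mol⁻¹ K⁻¹ for a monoatomic ideal gas.
ΔS = 5.29 × [20.79 × ln(277/327) − 8.314 × ln(2760/861)] = -69.5 J/K.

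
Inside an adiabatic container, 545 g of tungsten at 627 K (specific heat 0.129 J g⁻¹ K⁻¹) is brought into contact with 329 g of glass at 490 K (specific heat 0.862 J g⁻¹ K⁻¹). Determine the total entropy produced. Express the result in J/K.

Energy balance: T_f = (m₁c₁T₁ + m₂c₂T₂)/(m₁c₁ + m₂c₂) = 517.22 K.
ΔS₁ = m₁c₁ ln(T_f/T₁) = 70.305 × ln(517.22/627) = -13.53 J/K.
ΔS₂ = m₂c₂ ln(T_f/T₂) = 283.598 × ln(517.22/490) = 15.33 J/K.
ΔS_total = -13.53 + 15.33 = 1.8 J/K.

ΔS_total = 1.8 J/K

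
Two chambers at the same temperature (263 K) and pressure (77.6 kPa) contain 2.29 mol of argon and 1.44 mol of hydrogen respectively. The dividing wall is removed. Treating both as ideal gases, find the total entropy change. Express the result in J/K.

Mole fractions: x_A = 2.29/3.73 = 0.614, x_B = 0.386.
ΔS_mix = −R(n_A ln x_A + n_B ln x_B) = −8.314 × (2.29 ln 0.614 + 1.44 ln 0.386) = 20.7 J/K.

ΔS_mix = 20.7 J/K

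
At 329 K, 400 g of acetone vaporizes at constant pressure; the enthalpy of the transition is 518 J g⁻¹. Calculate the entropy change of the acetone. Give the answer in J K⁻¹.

ΔS = 630 J/K

Heat absorbed by the substance: Q = mL = 400 × 518 = 207200 J.
At constant T, ΔS = Q_rev/T = 207200 / 329 = 630 J/K.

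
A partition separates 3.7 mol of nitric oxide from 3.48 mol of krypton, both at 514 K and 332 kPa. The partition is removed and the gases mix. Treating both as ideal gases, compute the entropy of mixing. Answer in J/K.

ΔS_mix = 41.3 J/K

Mole fractions: x_A = 3.7/7.18 = 0.515, x_B = 0.485.
ΔS_mix = −R(n_A ln x_A + n_B ln x_B) = −8.314 × (3.7 ln 0.515 + 3.48 ln 0.485) = 41.3 J/K.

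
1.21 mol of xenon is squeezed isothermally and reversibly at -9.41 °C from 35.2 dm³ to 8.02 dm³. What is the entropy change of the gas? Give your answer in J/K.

For an isothermal ideal gas ΔS_gas = nR ln(V₂/V₁) = 1.21 × 8.314 × ln(8.02/35.2) = -14.9 J/K.

ΔS_gas = -14.9 J/K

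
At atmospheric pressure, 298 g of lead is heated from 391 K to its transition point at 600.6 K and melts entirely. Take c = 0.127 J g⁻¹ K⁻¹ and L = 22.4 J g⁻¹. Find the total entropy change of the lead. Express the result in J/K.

Warming step: ΔS₁ = m c ln(T_tr/T_i) = 298 × 0.127 × ln(600.6/391) = 16.244 J/K.
Phase change: ΔS₂ = +mL/T_tr = 298 × 22.4 / 600.6 = 11.114 J/K.
ΔS_total = (16.244) + (11.114) = 27.4 J/K.

ΔS = 27.4 J/K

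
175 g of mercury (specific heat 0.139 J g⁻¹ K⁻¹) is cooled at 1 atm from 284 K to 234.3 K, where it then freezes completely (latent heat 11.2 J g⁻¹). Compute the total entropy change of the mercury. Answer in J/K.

Cooling step: ΔS₁ = m c ln(T_tr/T_i) = 175 × 0.139 × ln(234.3/284) = -4.679 J/K.
Phase change: ΔS₂ = −mL/T_tr = −175 × 11.2 / 234.3 = -8.365 J/K.
ΔS_total = (-4.679) + (-8.365) = -13 J/K.

ΔS = -13 J/K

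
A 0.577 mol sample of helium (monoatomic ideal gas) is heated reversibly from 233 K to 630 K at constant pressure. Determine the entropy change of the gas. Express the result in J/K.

At constant pressure, ΔS = nC_p ln(T₂/T₁) with C_p = 5R/2 = 20.79 J mol⁻¹ K⁻¹.
ΔS = 0.577 × 20.79 × ln(630/233) = 11.9 J/K.

ΔS = 11.9 J/K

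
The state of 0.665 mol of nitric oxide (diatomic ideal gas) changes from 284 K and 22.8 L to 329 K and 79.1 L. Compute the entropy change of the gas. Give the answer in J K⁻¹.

ΔS = 8.91 J/K

Entropy is a state function: ΔS = nC_V ln(T₂/T₁) + nR ln(V₂/V₁), with C_V = 5R/2 = 20.79 J mol⁻¹ K⁻¹ for a diatomic ideal gas.
ΔS = 0.665 × [20.79 × ln(329/284) + 8.314 × ln(79.1/22.8)] = 8.91 J/K.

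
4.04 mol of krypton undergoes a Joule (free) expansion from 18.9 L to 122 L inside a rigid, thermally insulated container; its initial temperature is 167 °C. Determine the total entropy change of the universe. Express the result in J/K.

ΔS_universe = 62.6 J/K

For an ideal gas in free expansion Q = 0 and W = 0, so T is unchanged.
Entropy is a state function; using a reversible isothermal path, ΔS_gas = nR ln(V₂/V₁) = 4.04 × 8.314 × ln(122/18.9) = 62.6 J/K.
The insulated surroundings exchange no heat, so ΔS_surr = 0 and ΔS_universe = ΔS_gas.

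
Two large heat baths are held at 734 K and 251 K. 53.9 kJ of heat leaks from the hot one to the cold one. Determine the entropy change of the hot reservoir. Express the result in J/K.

The hot reservoir loses heat Q, so ΔS_hot = −Q/T_H = −53900/734 = -73.4 J/K.

ΔS_hot = -73.4 J/K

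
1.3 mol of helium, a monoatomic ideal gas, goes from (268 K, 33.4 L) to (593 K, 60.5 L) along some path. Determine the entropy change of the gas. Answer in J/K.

Entropy is a state function: ΔS = nC_V ln(T₂/T₁) + nR ln(V₂/V₁), with C_V = 3R/2 = 12.47 J mol⁻¹ K⁻¹ for a monoatomic ideal gas.
ΔS = 1.3 × [12.47 × ln(593/268) + 8.314 × ln(60.5/33.4)] = 19.3 J/K.

ΔS = 19.3 J/K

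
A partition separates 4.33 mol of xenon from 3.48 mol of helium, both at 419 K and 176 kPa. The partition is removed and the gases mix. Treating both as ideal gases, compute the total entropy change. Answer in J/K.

Mole fractions: x_A = 4.33/7.81 = 0.554, x_B = 0.446.
ΔS_mix = −R(n_A ln x_A + n_B ln x_B) = −8.314 × (4.33 ln 0.554 + 3.48 ln 0.446) = 44.6 J/K.

ΔS_mix = 44.6 J/K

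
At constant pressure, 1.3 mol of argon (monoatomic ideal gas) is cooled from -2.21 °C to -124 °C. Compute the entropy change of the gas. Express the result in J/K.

ΔS = -16.1 J/K

In kelvin: T₁ = 270.94 K, T₂ = 149.15 K. At constant pressure, ΔS = nC_p ln(T₂/T₁) with C_p = 5R/2 = 20.79 J mol⁻¹ K⁻¹.
ΔS = 1.3 × 20.79 × ln(149.15/270.94) = -16.1 J/K.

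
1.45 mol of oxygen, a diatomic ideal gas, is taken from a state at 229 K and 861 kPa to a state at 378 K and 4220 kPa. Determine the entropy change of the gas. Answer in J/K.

ΔS = nC_p ln(T₂/T₁) − nR ln(P₂/P₁), with C_p = 7R/2 = 29.1 J mol⁻¹ K⁻¹ for a diatomic ideal gas.
ΔS = 1.45 × [29.1 × ln(378/229) − 8.314 × ln(4220/861)] = 1.98 J/K.

ΔS = 1.98 J/K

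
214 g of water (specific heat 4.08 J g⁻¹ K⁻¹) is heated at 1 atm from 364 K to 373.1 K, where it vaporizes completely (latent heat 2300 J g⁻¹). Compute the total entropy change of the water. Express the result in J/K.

ΔS = 1340 J/K

Warming step: ΔS₁ = m c ln(T_tr/T_i) = 214 × 4.08 × ln(373.1/364) = 21.56 J/K.
Phase change: ΔS₂ = +mL/T_tr = 214 × 2300 / 373.1 = 1319 J/K.
ΔS_total = (21.56) + (1319) = 1340 J/K.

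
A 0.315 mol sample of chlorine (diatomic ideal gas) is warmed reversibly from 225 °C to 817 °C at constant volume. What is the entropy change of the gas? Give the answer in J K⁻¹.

ΔS = 5.13 J/K

In kelvin: T₁ = 498.15 K, T₂ = 1090.15 K. At constant volume, ΔS = nC_V ln(T₂/T₁) with C_V = 5R/2 = 20.79 J mol⁻¹ K⁻¹.
ΔS = 0.315 × 20.79 × ln(1090.15/498.15) = 5.13 J/K.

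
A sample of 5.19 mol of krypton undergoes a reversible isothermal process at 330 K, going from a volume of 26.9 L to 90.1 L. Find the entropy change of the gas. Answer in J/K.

ΔS_gas = 52.2 J/K

For an isothermal ideal gas ΔS_gas = nR ln(V₂/V₁) = 5.19 × 8.314 × ln(90.1/26.9) = 52.2 J/K.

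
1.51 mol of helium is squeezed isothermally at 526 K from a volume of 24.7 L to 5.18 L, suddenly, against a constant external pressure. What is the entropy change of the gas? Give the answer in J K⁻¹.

ΔS_gas = -19.6 J/K

Entropy is a state function, so ΔS_gas depends only on the end states.
For an isothermal ideal gas ΔS_gas = nR ln(V₂/V₁) = 1.51 × 8.314 × ln(5.18/24.7) = -19.6 J/K.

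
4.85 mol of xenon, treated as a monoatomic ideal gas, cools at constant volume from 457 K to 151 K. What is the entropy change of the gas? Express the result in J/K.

At constant volume, ΔS = nC_V ln(T₂/T₁) with C_V = 3R/2 = 12.47 J mol⁻¹ K⁻¹.
ΔS = 4.85 × 12.47 × ln(151/457) = -67 J/K.

ΔS = -67 J/K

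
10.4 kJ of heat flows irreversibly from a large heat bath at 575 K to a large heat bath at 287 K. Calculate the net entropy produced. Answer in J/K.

ΔS_total = 18.1 J/K

ΔS_hot = −Q/T_H = −10400/575 = -18.087 J/K and ΔS_cold = +Q/T_C = 10400/287 = 36.2369 J/K.
ΔS_total = -18.087 + 36.2369 = 18.1 J/K, positive as the second law requires.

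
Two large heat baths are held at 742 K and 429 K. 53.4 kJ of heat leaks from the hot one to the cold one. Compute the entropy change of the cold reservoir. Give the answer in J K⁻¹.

ΔS_cold = 124 J/K

The cold reservoir gains heat Q, so ΔS_cold = +Q/T_C = 53400/429 = 124 J/K.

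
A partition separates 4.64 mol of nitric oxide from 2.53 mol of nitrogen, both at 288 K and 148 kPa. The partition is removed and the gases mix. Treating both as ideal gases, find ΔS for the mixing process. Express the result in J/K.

Mole fractions: x_A = 4.64/7.17 = 0.647, x_B = 0.353.
ΔS_mix = −R(n_A ln x_A + n_B ln x_B) = −8.314 × (4.64 ln 0.647 + 2.53 ln 0.353) = 38.7 J/K.

ΔS_mix = 38.7 J/K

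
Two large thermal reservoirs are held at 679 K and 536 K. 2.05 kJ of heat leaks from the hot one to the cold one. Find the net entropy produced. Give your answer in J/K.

ΔS_hot = −Q/T_H = −2050/679 = -3.01915 J/K and ΔS_cold = +Q/T_C = 2050/536 = 3.82463 J/K.
ΔS_total = -3.01915 + 3.82463 = 0.805 J/K, positive as the second law requires.

ΔS_total = 0.805 J/K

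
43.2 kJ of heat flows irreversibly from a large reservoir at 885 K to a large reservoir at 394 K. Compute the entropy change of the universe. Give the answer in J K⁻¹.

ΔS_total = 60.8 J/K

ΔS_hot = −Q/T_H = −43200/885 = -48.81 J/K and ΔS_cold = +Q/T_C = 43200/394 = 109.6 J/K.
ΔS_total = -48.81 + 109.6 = 60.8 J/K, positive as the second law requires.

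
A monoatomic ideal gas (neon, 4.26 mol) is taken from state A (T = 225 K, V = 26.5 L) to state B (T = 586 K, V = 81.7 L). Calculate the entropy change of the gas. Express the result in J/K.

Entropy is a state function: ΔS = nC_V ln(T₂/T₁) + nR ln(V₂/V₁), with C_V = 3R/2 = 12.47 J mol⁻¹ K⁻¹ for a monoatomic ideal gas.
ΔS = 4.26 × [12.47 × ln(586/225) + 8.314 × ln(81.7/26.5)] = 90.7 J/K.

ΔS = 90.7 J/K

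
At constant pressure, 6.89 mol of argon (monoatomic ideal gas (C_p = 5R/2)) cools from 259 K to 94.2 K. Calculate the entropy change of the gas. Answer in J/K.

At constant pressure, ΔS = nC_p ln(T₂/T₁) with C_p = 5R/2 = 20.79 J mol⁻¹ K⁻¹.
ΔS = 6.89 × 20.79 × ln(94.2/259) = -145 J/K.

ΔS = -145 J/K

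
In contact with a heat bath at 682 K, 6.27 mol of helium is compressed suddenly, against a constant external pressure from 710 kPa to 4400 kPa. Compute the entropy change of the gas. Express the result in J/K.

Entropy is a state function, so ΔS_gas depends only on the end states.
For an isothermal ideal gas ΔS_gas = nR ln(P₁/P₂) = 6.27 × 8.314 × ln(710/4400) = -95.1 J/K.

ΔS_gas = -95.1 J/K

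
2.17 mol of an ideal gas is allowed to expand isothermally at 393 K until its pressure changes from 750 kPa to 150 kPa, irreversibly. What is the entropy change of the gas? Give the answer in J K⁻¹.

Entropy is a state function, so ΔS_gas depends only on the end states.
For an isothermal ideal gas ΔS_gas = nR ln(P₁/P₂) = 2.17 × 8.314 × ln(750/150) = 29 J/K.

ΔS_gas = 29 J/K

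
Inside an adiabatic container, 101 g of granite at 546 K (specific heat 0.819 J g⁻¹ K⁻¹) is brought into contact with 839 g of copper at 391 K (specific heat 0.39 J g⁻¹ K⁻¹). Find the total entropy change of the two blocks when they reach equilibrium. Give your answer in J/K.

Energy balance: T_f = (m₁c₁T₁ + m₂c₂T₂)/(m₁c₁ + m₂c₂) = 422.28 K.
ΔS₁ = m₁c₁ ln(T_f/T₁) = 82.719 × ln(422.28/546) = -21.255 J/K.
ΔS₂ = m₂c₂ ln(T_f/T₂) = 327.21 × ln(422.28/391) = 25.18 J/K.
ΔS_total = -21.255 + 25.18 = 3.93 J/K.

ΔS_total = 3.93 J/K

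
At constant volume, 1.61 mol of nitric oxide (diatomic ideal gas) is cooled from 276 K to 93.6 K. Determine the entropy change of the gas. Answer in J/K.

At constant volume, ΔS = nC_V ln(T₂/T₁) with C_V = 5R/2 = 20.79 J mol⁻¹ K⁻¹.
ΔS = 1.61 × 20.79 × ln(93.6/276) = -36.2 J/K.

ΔS = -36.2 J/K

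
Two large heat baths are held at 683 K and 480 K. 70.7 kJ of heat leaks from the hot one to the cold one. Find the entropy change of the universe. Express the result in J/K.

ΔS_hot = −Q/T_H = −70700/683 = -103.5 J/K and ΔS_cold = +Q/T_C = 70700/480 = 147.3 J/K.
ΔS_total = -103.5 + 147.3 = 43.8 J/K, positive as the second law requires.

ΔS_total = 43.8 J/K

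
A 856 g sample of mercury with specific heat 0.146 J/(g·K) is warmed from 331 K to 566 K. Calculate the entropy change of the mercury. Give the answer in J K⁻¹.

ΔS = 67 J/K

ΔS = ∫dQ_rev/T = m c ln(T₂/T₁) = 856 × 0.146 × ln(566/331) = 67 J/K.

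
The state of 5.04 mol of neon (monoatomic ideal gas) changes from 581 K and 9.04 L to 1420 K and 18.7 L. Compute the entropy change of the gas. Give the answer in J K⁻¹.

ΔS = 86.6 J/K

Entropy is a state function: ΔS = nC_V ln(T₂/T₁) + nR ln(V₂/V₁), with C_V = 3R/2 = 12.47 J mol⁻¹ K⁻¹ for a monoatomic ideal gas.
ΔS = 5.04 × [12.47 × ln(1420/581) + 8.314 × ln(18.7/9.04)] = 86.6 J/K.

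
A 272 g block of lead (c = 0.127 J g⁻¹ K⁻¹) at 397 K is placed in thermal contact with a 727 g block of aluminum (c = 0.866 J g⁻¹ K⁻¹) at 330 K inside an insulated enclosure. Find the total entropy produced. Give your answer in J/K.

ΔS_total = 0.591 J/K

Energy balance: T_f = (m₁c₁T₁ + m₂c₂T₂)/(m₁c₁ + m₂c₂) = 333.48 K.
ΔS₁ = m₁c₁ ln(T_f/T₁) = 34.544 × ln(333.48/397) = -6.0224 J/K.
ΔS₂ = m₂c₂ ln(T_f/T₂) = 629.582 × ln(333.48/330) = 6.6138 J/K.
ΔS_total = -6.0224 + 6.6138 = 0.591 J/K.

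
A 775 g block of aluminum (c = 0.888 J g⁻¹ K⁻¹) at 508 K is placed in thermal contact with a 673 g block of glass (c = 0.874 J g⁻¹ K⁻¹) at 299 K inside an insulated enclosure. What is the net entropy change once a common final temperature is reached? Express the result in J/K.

ΔS_total = 43.4 J/K

Energy balance: T_f = (m₁c₁T₁ + m₂c₂T₂)/(m₁c₁ + m₂c₂) = 411.69 K.
ΔS₁ = m₁c₁ ln(T_f/T₁) = 688.2 × ln(411.69/508) = -144.7 J/K.
ΔS₂ = m₂c₂ ln(T_f/T₂) = 588.202 × ln(411.69/299) = 188.1 J/K.
ΔS_total = -144.7 + 188.1 = 43.4 J/K.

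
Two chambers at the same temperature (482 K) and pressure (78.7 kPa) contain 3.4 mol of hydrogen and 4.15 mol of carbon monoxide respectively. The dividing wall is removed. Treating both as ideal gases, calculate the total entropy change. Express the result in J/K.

ΔS_mix = 43.2 J/K

Mole fractions: x_A = 3.4/7.55 = 0.45, x_B = 0.55.
ΔS_mix = −R(n_A ln x_A + n_B ln x_B) = −8.314 × (3.4 ln 0.45 + 4.15 ln 0.55) = 43.2 J/K.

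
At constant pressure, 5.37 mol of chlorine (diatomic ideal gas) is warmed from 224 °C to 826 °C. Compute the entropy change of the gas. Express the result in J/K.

In kelvin: T₁ = 497.15 K, T₂ = 1099.15 K. At constant pressure, ΔS = nC_p ln(T₂/T₁) with C_p = 7R/2 = 29.1 J mol⁻¹ K⁻¹.
ΔS = 5.37 × 29.1 × ln(1099.15/497.15) = 124 J/K.

ΔS = 124 J/K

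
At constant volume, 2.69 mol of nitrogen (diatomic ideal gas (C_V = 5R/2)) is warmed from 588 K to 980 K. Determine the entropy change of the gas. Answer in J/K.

At constant volume, ΔS = nC_V ln(T₂/T₁) with C_V = 5R/2 = 20.79 J mol⁻¹ K⁻¹.
ΔS = 2.69 × 20.79 × ln(980/588) = 28.6 J/K.

ΔS = 28.6 J/K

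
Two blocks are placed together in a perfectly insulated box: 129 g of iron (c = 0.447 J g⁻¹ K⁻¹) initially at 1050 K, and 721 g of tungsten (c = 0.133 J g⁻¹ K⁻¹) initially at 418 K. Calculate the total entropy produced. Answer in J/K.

ΔS_total = 15.9 J/K

Energy balance: T_f = (m₁c₁T₁ + m₂c₂T₂)/(m₁c₁ + m₂c₂) = 655.33 K.
ΔS₁ = m₁c₁ ln(T_f/T₁) = 57.663 × ln(655.33/1050) = -27.18 J/K.
ΔS₂ = m₂c₂ ln(T_f/T₂) = 95.893 × ln(655.33/418) = 43.12 J/K.
ΔS_total = -27.18 + 43.12 = 15.9 J/K.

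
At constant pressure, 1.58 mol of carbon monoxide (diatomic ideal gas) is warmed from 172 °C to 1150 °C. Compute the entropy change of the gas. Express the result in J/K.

ΔS = 53.4 J/K

In kelvin: T₁ = 445.15 K, T₂ = 1423.15 K. At constant pressure, ΔS = nC_p ln(T₂/T₁) with C_p = 7R/2 = 29.1 J mol⁻¹ K⁻¹.
ΔS = 1.58 × 29.1 × ln(1423.15/445.15) = 53.4 J/K.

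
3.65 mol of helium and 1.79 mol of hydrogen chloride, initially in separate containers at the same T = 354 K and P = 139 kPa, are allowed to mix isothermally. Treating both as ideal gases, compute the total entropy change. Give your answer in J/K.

ΔS_mix = 28.7 J/K

Mole fractions: x_A = 3.65/5.44 = 0.671, x_B = 0.329.
ΔS_mix = −R(n_A ln x_A + n_B ln x_B) = −8.314 × (3.65 ln 0.671 + 1.79 ln 0.329) = 28.7 J/K.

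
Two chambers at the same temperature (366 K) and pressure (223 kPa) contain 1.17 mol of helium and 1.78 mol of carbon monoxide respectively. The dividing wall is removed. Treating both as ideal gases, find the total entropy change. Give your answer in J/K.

ΔS_mix = 16.5 J/K

Mole fractions: x_A = 1.17/2.95 = 0.397, x_B = 0.603.
ΔS_mix = −R(n_A ln x_A + n_B ln x_B) = −8.314 × (1.17 ln 0.397 + 1.78 ln 0.603) = 16.5 J/K.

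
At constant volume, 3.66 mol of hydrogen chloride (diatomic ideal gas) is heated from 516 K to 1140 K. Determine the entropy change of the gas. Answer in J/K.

At constant volume, ΔS = nC_V ln(T₂/T₁) with C_V = 5R/2 = 20.79 J mol⁻¹ K⁻¹.
ΔS = 3.66 × 20.79 × ln(1140/516) = 60.3 J/K.

ΔS = 60.3 J/K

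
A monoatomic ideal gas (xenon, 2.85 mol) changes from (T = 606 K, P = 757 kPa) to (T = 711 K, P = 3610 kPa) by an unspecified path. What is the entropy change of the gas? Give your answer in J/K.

ΔS = nC_p ln(T₂/T₁) − nR ln(P₂/P₁), with C_p = 5R/2 = 20.79 J mol⁻¹ K⁻¹ for a monoatomic ideal gas.
ΔS = 2.85 × [20.79 × ln(711/606) − 8.314 × ln(3610/757)] = -27.5 J/K.

ΔS = -27.5 J/K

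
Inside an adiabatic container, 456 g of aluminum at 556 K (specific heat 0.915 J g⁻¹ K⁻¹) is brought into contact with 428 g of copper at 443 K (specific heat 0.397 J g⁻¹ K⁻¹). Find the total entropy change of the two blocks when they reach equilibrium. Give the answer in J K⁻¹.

Energy balance: T_f = (m₁c₁T₁ + m₂c₂T₂)/(m₁c₁ + m₂c₂) = 523.3 K.
ΔS₁ = m₁c₁ ln(T_f/T₁) = 417.24 × ln(523.3/556) = -25.291 J/K.
ΔS₂ = m₂c₂ ln(T_f/T₂) = 169.916 × ln(523.3/443) = 28.305 J/K.
ΔS_total = -25.291 + 28.305 = 3.01 J/K.

ΔS_total = 3.01 J/K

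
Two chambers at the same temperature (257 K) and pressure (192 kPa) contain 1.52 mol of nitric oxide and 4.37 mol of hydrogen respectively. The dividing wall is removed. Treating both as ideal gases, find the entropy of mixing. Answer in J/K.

ΔS_mix = 28 J/K

Mole fractions: x_A = 1.52/5.89 = 0.258, x_B = 0.742.
ΔS_mix = −R(n_A ln x_A + n_B ln x_B) = −8.314 × (1.52 ln 0.258 + 4.37 ln 0.742) = 28 J/K.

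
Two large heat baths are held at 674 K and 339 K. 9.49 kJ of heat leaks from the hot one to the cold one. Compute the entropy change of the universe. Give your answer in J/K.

ΔS_hot = −Q/T_H = −9490/674 = -14.08 J/K and ΔS_cold = +Q/T_C = 9490/339 = 27.99 J/K.
ΔS_total = -14.08 + 27.99 = 13.9 J/K, positive as the second law requires.

ΔS_total = 13.9 J/K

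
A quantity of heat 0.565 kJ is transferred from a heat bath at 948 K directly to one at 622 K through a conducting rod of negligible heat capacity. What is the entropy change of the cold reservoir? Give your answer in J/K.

ΔS_cold = 0.908 J/K

The cold reservoir gains heat Q, so ΔS_cold = +Q/T_C = 565/622 = 0.908 J/K.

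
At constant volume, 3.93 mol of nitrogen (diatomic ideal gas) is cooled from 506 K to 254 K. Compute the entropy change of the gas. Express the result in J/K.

At constant volume, ΔS = nC_V ln(T₂/T₁) with C_V = 5R/2 = 20.79 J mol⁻¹ K⁻¹.
ΔS = 3.93 × 20.79 × ln(254/506) = -56.3 J/K.

ΔS = -56.3 J/K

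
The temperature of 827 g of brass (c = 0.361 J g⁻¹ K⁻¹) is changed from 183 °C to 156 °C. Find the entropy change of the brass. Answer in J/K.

In kelvin: T₁ = 456.15 K, T₂ = 429.15 K. ΔS = ∫dQ_rev/T = m c ln(T₂/T₁) = 827 × 0.361 × ln(429.15/456.15) = -18.2 J/K.

ΔS = -18.2 J/K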